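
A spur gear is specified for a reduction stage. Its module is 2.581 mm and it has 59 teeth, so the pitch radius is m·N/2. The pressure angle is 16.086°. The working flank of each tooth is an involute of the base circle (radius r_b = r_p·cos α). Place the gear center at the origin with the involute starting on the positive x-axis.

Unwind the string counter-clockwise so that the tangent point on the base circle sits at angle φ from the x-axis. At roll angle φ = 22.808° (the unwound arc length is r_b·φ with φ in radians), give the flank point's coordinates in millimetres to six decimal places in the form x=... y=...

x=78.727250 y=1.514046

pitch radius r_p = m·N/2 = 2.581·59/2 = 76.139500
base radius r_b = r_p·cos α = 76.139500·cos 16.086° = 73.158401
roll angle φ = 22.808° = 0.39807470 rad
x = r_b·(cos φ + φ·sin φ) = 73.158401·(0.92180904 + 0.39807470·0.38764430) = 78.727250
y = r_b·(sin φ − φ·cos φ) = 73.158401·(0.38764430 − 0.39807470·0.92180904) = 1.514046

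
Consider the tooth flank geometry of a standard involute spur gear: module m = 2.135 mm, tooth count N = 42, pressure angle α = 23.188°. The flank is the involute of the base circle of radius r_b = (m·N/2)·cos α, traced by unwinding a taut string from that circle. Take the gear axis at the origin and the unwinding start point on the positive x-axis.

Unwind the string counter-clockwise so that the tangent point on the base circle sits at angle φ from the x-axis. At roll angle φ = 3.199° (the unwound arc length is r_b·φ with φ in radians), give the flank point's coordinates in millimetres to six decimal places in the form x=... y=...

pitch radius r_p = m·N/2 = 2.135·42/2 = 44.835000
base radius r_b = r_p·cos α = 44.835000·cos 23.188° = 41.213131
roll angle φ = 3.199° = 0.05583308 rad
x = r_b·(cos φ + φ·sin φ) = 41.213131·(0.99844174 + 0.05583308·0.05580408) = 41.277319
y = r_b·(sin φ − φ·cos φ) = 41.213131·(0.05580408 − 0.05583308·0.99844174) = 0.002390

x=41.277319 y=0.002390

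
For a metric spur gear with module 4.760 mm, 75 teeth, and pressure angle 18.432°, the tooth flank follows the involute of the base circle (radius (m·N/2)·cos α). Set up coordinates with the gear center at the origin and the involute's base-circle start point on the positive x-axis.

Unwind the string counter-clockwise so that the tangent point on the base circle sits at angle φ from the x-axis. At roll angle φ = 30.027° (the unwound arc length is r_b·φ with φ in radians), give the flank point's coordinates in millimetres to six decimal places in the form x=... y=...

pitch radius r_p = m·N/2 = 4.760·75/2 = 178.500000
base radius r_b = r_p·cos α = 178.500000·cos 18.432° = 169.342874
roll angle φ = 30.027° = 0.52407001 rad
x = r_b·(cos φ + φ·sin φ) = 169.342874·(0.86578969 + 0.52407001·0.50040805) = 191.025288
y = r_b·(sin φ − φ·cos φ) = 169.342874·(0.50040805 − 0.52407001·0.86578969) = 7.903847

x=191.025288 y=7.903847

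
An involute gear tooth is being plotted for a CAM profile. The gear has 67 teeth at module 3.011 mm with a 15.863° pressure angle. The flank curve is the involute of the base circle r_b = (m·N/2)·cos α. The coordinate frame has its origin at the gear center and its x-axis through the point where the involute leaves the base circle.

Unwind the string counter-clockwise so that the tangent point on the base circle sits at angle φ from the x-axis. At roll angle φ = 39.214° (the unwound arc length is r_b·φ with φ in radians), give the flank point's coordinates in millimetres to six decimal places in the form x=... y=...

pitch radius r_p = m·N/2 = 3.011·67/2 = 100.868500
base radius r_b = r_p·cos α = 100.868500·cos 15.863° = 97.027228
roll angle φ = 39.214° = 0.68441341 rad
x = r_b·(cos φ + φ·sin φ) = 97.027228·(0.77479003 + 0.68441341·0.63221864) = 117.159306
y = r_b·(sin φ − φ·cos φ) = 97.027228·(0.63221864 − 0.68441341·0.77479003) = 9.891145

x=117.159306 y=9.891145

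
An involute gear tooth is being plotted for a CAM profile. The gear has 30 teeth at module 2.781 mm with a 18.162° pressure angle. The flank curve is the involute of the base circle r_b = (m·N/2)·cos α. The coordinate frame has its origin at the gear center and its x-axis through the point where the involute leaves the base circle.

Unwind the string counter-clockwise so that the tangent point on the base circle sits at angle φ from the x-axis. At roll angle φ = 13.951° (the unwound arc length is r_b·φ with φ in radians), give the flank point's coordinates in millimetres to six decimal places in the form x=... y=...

x=40.794345 y=0.189604

pitch radius r_p = m·N/2 = 2.781·30/2 = 41.715000
base radius r_b = r_p·cos α = 41.715000·cos 18.162° = 39.636717
roll angle φ = 13.951° = 0.24349088 rad
x = r_b·(cos φ + φ·sin φ) = 39.636717·(0.97050227 + 0.24349088·0.24109200) = 40.794345
y = r_b·(sin φ − φ·cos φ) = 39.636717·(0.24109200 − 0.24349088·0.97050227) = 0.189604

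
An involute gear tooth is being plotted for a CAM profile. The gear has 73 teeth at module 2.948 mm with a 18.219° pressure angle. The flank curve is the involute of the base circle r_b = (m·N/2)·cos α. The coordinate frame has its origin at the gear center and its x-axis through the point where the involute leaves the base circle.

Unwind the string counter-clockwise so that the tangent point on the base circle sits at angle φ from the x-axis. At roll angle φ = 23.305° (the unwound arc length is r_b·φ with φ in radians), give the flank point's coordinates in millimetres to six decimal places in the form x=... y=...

x=110.316106 y=2.254965

pitch radius r_p = m·N/2 = 2.948·73/2 = 107.602000
base radius r_b = r_p·cos α = 107.602000·cos 18.219° = 102.207742
roll angle φ = 23.305° = 0.40674898 rad
x = r_b·(cos φ + φ·sin φ) = 102.207742·(0.91841186 + 0.40674898·0.39562565) = 110.316106
y = r_b·(sin φ − φ·cos φ) = 102.207742·(0.39562565 − 0.40674898·0.91841186) = 2.254965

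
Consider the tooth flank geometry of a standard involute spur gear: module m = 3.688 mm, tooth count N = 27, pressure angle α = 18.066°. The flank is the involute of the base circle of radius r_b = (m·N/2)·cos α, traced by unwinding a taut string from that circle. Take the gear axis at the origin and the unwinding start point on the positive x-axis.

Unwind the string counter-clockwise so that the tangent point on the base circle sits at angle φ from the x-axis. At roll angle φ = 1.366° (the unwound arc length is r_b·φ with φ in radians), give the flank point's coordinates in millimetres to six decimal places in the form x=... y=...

pitch radius r_p = m·N/2 = 3.688·27/2 = 49.788000
base radius r_b = r_p·cos α = 49.788000·cos 18.066° = 47.333448
roll angle φ = 1.366° = 0.02384120 rad
x = r_b·(cos φ + φ·sin φ) = 47.333448·(0.99971581 + 0.02384120·0.02383894) = 47.346898
y = r_b·(sin φ − φ·cos φ) = 47.333448·(0.02383894 − 0.02384120·0.99971581) = 0.000214

x=47.346898 y=0.000214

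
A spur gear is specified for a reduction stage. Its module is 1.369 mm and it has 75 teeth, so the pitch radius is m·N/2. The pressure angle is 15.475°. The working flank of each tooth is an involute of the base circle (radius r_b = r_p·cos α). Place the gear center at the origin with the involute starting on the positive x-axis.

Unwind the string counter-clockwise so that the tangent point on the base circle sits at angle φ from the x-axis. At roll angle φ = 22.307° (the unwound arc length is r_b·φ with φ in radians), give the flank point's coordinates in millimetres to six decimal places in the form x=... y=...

pitch radius r_p = m·N/2 = 1.369·75/2 = 51.337500
base radius r_b = r_p·cos α = 51.337500·cos 15.475° = 49.476360
roll angle φ = 22.307° = 0.38933060 rad
x = r_b·(cos φ + φ·sin φ) = 49.476360·(0.92516335 + 0.38933060·0.37956919) = 53.085228
y = r_b·(sin φ − φ·cos φ) = 49.476360·(0.37956919 − 0.38933060·0.92516335) = 0.958594

x=53.085228 y=0.958594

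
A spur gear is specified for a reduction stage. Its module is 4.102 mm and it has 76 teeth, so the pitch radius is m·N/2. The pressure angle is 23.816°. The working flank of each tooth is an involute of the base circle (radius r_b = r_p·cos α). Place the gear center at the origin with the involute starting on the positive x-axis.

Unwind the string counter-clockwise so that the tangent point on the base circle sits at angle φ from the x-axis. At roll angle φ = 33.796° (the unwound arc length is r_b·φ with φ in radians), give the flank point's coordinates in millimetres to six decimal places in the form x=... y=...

x=165.293745 y=9.419945

pitch radius r_p = m·N/2 = 4.102·76/2 = 155.876000
base radius r_b = r_p·cos α = 155.876000·cos 23.816° = 142.602682
roll angle φ = 33.796° = 0.58985147 rad
x = r_b·(cos φ + φ·sin φ) = 142.602682·(0.83102330 + 0.58985147·0.55623760) = 165.293745
y = r_b·(sin φ − φ·cos φ) = 142.602682·(0.55623760 − 0.58985147·0.83102330) = 9.419945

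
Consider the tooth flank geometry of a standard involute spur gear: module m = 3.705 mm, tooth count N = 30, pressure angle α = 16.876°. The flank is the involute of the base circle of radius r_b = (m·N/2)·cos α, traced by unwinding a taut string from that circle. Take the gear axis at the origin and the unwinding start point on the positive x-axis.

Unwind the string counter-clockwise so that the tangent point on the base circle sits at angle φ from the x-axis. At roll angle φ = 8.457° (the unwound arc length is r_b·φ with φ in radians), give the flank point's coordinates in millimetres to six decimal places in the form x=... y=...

pitch radius r_p = m·N/2 = 3.705·30/2 = 55.575000
base radius r_b = r_p·cos α = 55.575000·cos 16.876° = 53.181678
roll angle φ = 8.457° = 0.14760249 rad
x = r_b·(cos φ + φ·sin φ) = 53.181678·(0.98912651 + 0.14760249·0.14706712) = 53.757847
y = r_b·(sin φ − φ·cos φ) = 53.181678·(0.14706712 − 0.14760249·0.98912651) = 0.056882

x=53.757847 y=0.056882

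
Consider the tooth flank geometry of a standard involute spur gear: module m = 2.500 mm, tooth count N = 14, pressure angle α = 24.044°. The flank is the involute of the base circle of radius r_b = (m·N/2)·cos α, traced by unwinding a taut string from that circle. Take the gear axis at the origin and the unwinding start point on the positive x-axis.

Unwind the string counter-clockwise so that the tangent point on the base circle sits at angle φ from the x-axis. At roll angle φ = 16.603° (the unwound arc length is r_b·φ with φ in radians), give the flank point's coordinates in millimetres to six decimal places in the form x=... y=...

x=16.638546 y=0.128540

pitch radius r_p = m·N/2 = 2.500·14/2 = 17.500000
base radius r_b = r_p·cos α = 17.500000·cos 24.044° = 15.981575
roll angle φ = 16.603° = 0.28977702 rad
x = r_b·(cos φ + φ·sin φ) = 15.981575·(0.95830761 + 0.28977702·0.28573854) = 16.638546
y = r_b·(sin φ − φ·cos φ) = 15.981575·(0.28573854 − 0.28977702·0.95830761) = 0.128540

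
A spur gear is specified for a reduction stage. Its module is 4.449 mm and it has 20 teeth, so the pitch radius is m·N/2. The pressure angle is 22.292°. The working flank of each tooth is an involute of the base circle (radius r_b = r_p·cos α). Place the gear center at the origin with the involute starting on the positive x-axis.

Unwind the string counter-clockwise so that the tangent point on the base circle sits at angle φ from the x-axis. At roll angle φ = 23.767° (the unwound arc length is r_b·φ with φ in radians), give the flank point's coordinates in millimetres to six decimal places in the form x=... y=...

pitch radius r_p = m·N/2 = 4.449·20/2 = 44.490000
base radius r_b = r_p·cos α = 44.490000·cos 22.292° = 41.164937
roll angle φ = 23.767° = 0.41481240 rad
x = r_b·(cos φ + φ·sin φ) = 41.164937·(0.91519194 + 0.41481240·0.40301825) = 44.555648
y = r_b·(sin φ − φ·cos φ) = 41.164937·(0.40301825 − 0.41481240·0.91519194) = 0.962654

x=44.555648 y=0.962654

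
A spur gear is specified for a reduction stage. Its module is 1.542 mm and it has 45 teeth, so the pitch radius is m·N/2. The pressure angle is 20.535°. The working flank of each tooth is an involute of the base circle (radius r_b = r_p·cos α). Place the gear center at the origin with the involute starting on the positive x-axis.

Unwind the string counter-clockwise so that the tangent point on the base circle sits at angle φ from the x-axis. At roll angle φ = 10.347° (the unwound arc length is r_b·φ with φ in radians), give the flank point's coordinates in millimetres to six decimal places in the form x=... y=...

pitch radius r_p = m·N/2 = 1.542·45/2 = 34.695000
base radius r_b = r_p·cos α = 34.695000·cos 20.535° = 32.490413
roll angle φ = 10.347° = 0.18058922 rad
x = r_b·(cos φ + φ·sin φ) = 32.490413·(0.98373803 + 0.18058922·0.17960924) = 33.015898
y = r_b·(sin φ − φ·cos φ) = 32.490413·(0.17960924 − 0.18058922·0.98373803) = 0.063576

x=33.015898 y=0.063576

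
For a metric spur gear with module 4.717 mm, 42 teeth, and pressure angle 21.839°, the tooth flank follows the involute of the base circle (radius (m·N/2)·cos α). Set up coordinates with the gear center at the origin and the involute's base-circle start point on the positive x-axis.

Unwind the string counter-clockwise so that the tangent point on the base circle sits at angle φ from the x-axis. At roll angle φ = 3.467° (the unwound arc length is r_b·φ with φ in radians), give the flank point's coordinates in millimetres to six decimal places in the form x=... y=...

pitch radius r_p = m·N/2 = 4.717·42/2 = 99.057000
base radius r_b = r_p·cos α = 99.057000·cos 21.839° = 91.947959
roll angle φ = 3.467° = 0.06051057 rad
x = r_b·(cos φ + φ·sin φ) = 91.947959·(0.99816979 + 0.06051057·0.06047365) = 92.116140
y = r_b·(sin φ − φ·cos φ) = 91.947959·(0.06047365 − 0.06051057·0.99816979) = 0.006788

x=92.116140 y=0.006788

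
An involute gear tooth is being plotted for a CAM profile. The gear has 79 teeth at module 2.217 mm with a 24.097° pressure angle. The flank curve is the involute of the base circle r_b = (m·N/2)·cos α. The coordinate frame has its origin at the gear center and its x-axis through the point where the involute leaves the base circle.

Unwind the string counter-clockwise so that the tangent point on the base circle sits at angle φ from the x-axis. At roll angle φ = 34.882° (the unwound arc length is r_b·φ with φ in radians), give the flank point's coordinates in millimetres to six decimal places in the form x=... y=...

pitch radius r_p = m·N/2 = 2.217·79/2 = 87.571500
base radius r_b = r_p·cos α = 87.571500·cos 24.097° = 79.940130
roll angle φ = 34.882° = 0.60880575 rad
x = r_b·(cos φ + φ·sin φ) = 79.940130·(0.82033158 + 0.60880575·0.57188819) = 93.410074
y = r_b·(sin φ − φ·cos φ) = 79.940130·(0.57188819 − 0.60880575·0.82033158) = 5.792910

x=93.410074 y=5.792910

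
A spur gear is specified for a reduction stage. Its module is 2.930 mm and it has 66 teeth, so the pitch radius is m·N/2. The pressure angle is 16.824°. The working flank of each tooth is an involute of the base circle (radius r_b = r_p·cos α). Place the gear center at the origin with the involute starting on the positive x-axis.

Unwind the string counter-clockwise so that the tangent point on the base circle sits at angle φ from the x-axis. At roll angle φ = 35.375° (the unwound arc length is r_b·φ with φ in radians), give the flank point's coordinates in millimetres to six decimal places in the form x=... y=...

x=108.545794 y=6.987751

pitch radius r_p = m·N/2 = 2.930·66/2 = 96.690000
base radius r_b = r_p·cos α = 96.690000·cos 16.824° = 92.551508
roll angle φ = 35.375° = 0.61741022 rad
x = r_b·(cos φ + φ·sin φ) = 92.551508·(0.81538048 + 0.61741022·0.57892545) = 108.545794
y = r_b·(sin φ − φ·cos φ) = 92.551508·(0.57892545 − 0.61741022·0.81538048) = 6.987751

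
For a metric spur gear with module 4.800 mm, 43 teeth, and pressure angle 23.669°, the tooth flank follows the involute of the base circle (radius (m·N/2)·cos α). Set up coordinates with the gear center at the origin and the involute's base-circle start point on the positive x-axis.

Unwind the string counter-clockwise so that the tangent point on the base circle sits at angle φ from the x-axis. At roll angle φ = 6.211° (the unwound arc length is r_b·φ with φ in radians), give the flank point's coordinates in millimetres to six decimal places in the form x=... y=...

x=95.072528 y=0.040087

pitch radius r_p = m·N/2 = 4.800·43/2 = 103.200000
base radius r_b = r_p·cos α = 103.200000·cos 23.669° = 94.518809
roll angle φ = 6.211° = 0.10840240 rad
x = r_b·(cos φ + φ·sin φ) = 94.518809·(0.99413021 + 0.10840240·0.10819022) = 95.072528
y = r_b·(sin φ − φ·cos φ) = 94.518809·(0.10819022 − 0.10840240·0.99413021) = 0.040087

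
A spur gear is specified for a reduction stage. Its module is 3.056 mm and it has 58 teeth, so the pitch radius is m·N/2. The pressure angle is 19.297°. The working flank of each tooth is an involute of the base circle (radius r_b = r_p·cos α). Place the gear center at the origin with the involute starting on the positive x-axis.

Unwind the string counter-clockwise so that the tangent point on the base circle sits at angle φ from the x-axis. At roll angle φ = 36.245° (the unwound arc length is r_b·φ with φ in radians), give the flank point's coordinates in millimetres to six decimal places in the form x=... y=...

pitch radius r_p = m·N/2 = 3.056·58/2 = 88.624000
base radius r_b = r_p·cos α = 88.624000·cos 19.297° = 83.644949
roll angle φ = 36.245° = 0.63259459 rad
x = r_b·(cos φ + φ·sin φ) = 83.644949·(0.80649620 + 0.63259459·0.59123927) = 98.743780
y = r_b·(sin φ − φ·cos φ) = 83.644949·(0.59123927 − 0.63259459·0.80649620) = 6.779769

x=98.743780 y=6.779769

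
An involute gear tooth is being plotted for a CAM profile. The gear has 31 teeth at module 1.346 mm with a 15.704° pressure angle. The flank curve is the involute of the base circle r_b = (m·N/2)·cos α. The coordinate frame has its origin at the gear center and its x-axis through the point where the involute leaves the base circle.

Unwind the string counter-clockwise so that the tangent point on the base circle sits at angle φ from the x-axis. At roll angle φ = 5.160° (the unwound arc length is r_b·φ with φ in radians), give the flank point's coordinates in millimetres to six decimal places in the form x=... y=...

x=20.165527 y=0.004886

pitch radius r_p = m·N/2 = 1.346·31/2 = 20.863000
base radius r_b = r_p·cos α = 20.863000·cos 15.704° = 20.084244
roll angle φ = 5.160° = 0.09005899 rad
x = r_b·(cos φ + φ·sin φ) = 20.084244·(0.99594743 + 0.09005899·0.08993730) = 20.165527
y = r_b·(sin φ − φ·cos φ) = 20.084244·(0.08993730 − 0.09005899·0.99594743) = 0.004886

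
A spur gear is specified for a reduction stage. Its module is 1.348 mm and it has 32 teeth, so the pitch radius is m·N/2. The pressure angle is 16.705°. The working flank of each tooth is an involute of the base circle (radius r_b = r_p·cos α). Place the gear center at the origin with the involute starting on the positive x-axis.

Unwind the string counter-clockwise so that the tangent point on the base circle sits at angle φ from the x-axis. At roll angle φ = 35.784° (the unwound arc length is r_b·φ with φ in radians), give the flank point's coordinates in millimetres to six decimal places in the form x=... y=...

x=24.302223 y=1.612967

pitch radius r_p = m·N/2 = 1.348·32/2 = 21.568000
base radius r_b = r_p·cos α = 21.568000·cos 16.705° = 20.657775
roll angle φ = 35.784° = 0.62454862 rad
x = r_b·(cos φ + φ·sin φ) = 20.657775·(0.81122714 + 0.62454862·0.58473116) = 24.302223
y = r_b·(sin φ − φ·cos φ) = 20.657775·(0.58473116 − 0.62454862·0.81122714) = 1.612967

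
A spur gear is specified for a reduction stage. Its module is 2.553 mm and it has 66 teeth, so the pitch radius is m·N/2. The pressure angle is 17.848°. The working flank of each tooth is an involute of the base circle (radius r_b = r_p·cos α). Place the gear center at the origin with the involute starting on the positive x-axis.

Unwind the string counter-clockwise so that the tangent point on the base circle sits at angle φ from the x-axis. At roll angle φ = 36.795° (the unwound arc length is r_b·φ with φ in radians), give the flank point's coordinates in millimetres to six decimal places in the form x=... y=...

pitch radius r_p = m·N/2 = 2.553·66/2 = 84.249000
base radius r_b = r_p·cos α = 84.249000·cos 17.848° = 80.194345
roll angle φ = 36.795° = 0.64219390 rad
x = r_b·(cos φ + φ·sin φ) = 80.194345·(0.80078364 + 0.64219390·0.59895372) = 95.064627
y = r_b·(sin φ − φ·cos φ) = 80.194345·(0.59895372 − 0.64219390·0.80078364) = 6.792088

x=95.064627 y=6.792088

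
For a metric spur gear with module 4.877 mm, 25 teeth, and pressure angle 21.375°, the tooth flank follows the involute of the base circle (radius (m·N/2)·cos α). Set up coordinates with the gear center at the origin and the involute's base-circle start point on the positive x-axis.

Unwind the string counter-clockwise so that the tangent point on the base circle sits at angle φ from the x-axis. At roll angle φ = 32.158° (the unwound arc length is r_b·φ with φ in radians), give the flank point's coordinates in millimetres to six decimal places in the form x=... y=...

pitch radius r_p = m·N/2 = 4.877·25/2 = 60.962500
base radius r_b = r_p·cos α = 60.962500·cos 21.375° = 56.769190
roll angle φ = 32.158° = 0.56126298 rad
x = r_b·(cos φ + φ·sin φ) = 56.769190·(0.84658356 + 0.56126298·0.53225584) = 65.018836
y = r_b·(sin φ − φ·cos φ) = 56.769190·(0.53225584 − 0.56126298·0.84658356) = 3.241511

x=65.018836 y=3.241511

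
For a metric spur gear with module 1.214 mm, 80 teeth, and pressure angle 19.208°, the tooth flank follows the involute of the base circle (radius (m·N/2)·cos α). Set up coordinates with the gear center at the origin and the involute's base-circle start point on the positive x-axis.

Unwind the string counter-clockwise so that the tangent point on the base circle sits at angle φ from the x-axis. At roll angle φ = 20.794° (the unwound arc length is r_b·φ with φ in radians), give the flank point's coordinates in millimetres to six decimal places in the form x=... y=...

pitch radius r_p = m·N/2 = 1.214·80/2 = 48.560000
base radius r_b = r_p·cos α = 48.560000·cos 19.208° = 45.856686
roll angle φ = 20.794° = 0.36292376 rad
x = r_b·(cos φ + φ·sin φ) = 45.856686·(0.93486286 + 0.36292376·0.35500907) = 48.777945
y = r_b·(sin φ − φ·cos φ) = 45.856686·(0.35500907 − 0.36292376·0.93486286) = 0.721102

x=48.777945 y=0.721102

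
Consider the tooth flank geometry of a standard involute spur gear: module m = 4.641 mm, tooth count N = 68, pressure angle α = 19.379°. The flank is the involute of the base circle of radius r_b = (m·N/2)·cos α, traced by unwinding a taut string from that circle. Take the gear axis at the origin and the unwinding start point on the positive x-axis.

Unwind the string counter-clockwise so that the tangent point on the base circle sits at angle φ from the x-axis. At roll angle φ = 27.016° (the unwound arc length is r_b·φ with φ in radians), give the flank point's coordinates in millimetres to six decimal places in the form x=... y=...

pitch radius r_p = m·N/2 = 4.641·68/2 = 157.794000
base radius r_b = r_p·cos α = 157.794000·cos 19.379° = 148.854076
roll angle φ = 27.016° = 0.47151815 rad
x = r_b·(cos φ + φ·sin φ) = 148.854076·(0.89087971 + 0.47151815·0.45423930) = 164.492951
y = r_b·(sin φ − φ·cos φ) = 148.854076·(0.45423930 − 0.47151815·0.89087971) = 5.086842

x=164.492951 y=5.086842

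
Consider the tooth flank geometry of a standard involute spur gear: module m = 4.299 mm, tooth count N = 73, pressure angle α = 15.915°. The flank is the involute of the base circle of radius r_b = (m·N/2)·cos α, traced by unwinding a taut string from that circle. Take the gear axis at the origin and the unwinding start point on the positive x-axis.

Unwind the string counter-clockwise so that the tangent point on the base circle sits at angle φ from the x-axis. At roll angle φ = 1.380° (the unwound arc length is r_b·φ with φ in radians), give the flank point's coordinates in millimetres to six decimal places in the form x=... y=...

pitch radius r_p = m·N/2 = 4.299·73/2 = 156.913500
base radius r_b = r_p·cos α = 156.913500·cos 15.915° = 150.898936
roll angle φ = 1.380° = 0.02408554 rad
x = r_b·(cos φ + φ·sin φ) = 150.898936·(0.99970996 + 0.02408554·0.02408322) = 150.942698
y = r_b·(sin φ − φ·cos φ) = 150.898936·(0.02408322 − 0.02408554·0.99970996) = 0.000703

x=150.942698 y=0.000703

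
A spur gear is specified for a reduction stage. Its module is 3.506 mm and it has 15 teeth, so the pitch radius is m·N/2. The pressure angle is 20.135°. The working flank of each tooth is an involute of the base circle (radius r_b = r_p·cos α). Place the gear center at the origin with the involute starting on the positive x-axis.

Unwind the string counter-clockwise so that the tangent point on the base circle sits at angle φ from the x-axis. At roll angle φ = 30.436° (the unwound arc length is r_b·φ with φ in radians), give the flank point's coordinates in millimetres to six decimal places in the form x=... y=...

x=27.929309 y=1.199096

pitch radius r_p = m·N/2 = 3.506·15/2 = 26.295000
base radius r_b = r_p·cos α = 26.295000·cos 20.135° = 24.687959
roll angle φ = 30.436° = 0.53120841 rad
x = r_b·(cos φ + φ·sin φ) = 24.687959·(0.86219555 + 0.53120841·0.50657560) = 27.929309
y = r_b·(sin φ − φ·cos φ) = 24.687959·(0.50657560 − 0.53120841·0.86219555) = 1.199096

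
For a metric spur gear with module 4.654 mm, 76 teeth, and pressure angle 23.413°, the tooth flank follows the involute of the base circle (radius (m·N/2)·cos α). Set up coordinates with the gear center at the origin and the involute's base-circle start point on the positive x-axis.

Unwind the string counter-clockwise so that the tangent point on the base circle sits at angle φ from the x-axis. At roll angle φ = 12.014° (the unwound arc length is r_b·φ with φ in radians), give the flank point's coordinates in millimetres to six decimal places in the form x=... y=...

x=165.819426 y=0.496543

pitch radius r_p = m·N/2 = 4.654·76/2 = 176.852000
base radius r_b = r_p·cos α = 176.852000·cos 23.413° = 162.290801
roll angle φ = 12.014° = 0.20968386 rad
x = r_b·(cos φ + φ·sin φ) = 162.290801·(0.97809677 + 0.20968386·0.20815069) = 165.819426
y = r_b·(sin φ − φ·cos φ) = 162.290801·(0.20815069 − 0.20968386·0.97809677) = 0.496543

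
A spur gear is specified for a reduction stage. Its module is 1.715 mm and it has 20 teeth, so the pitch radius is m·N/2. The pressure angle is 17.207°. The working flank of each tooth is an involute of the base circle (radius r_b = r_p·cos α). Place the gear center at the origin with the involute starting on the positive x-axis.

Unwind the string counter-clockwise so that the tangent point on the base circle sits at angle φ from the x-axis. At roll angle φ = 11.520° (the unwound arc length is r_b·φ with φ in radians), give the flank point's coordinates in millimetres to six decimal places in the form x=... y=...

x=16.710202 y=0.044207

pitch radius r_p = m·N/2 = 1.715·20/2 = 17.150000
base radius r_b = r_p·cos α = 17.150000·cos 17.207° = 16.382404
roll angle φ = 11.520° = 0.20106193 rad
x = r_b·(cos φ + φ·sin φ) = 16.382404·(0.97985505 + 0.20106193·0.19970998) = 16.710202
y = r_b·(sin φ − φ·cos φ) = 16.382404·(0.19970998 − 0.20106193·0.97985505) = 0.044207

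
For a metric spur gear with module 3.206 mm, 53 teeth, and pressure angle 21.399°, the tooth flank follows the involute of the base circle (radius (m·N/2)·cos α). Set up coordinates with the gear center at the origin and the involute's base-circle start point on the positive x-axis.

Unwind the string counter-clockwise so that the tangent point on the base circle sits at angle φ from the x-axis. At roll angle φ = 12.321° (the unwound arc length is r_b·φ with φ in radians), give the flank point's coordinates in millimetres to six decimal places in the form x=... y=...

x=80.909984 y=0.260992

pitch radius r_p = m·N/2 = 3.206·53/2 = 84.959000
base radius r_b = r_p·cos α = 84.959000·cos 21.399° = 79.102112
roll angle φ = 12.321° = 0.21504202 rad
x = r_b·(cos φ + φ·sin φ) = 79.102112·(0.97696743 + 0.21504202·0.21338848) = 80.909984
y = r_b·(sin φ − φ·cos φ) = 79.102112·(0.21338848 − 0.21504202·0.97696743) = 0.260992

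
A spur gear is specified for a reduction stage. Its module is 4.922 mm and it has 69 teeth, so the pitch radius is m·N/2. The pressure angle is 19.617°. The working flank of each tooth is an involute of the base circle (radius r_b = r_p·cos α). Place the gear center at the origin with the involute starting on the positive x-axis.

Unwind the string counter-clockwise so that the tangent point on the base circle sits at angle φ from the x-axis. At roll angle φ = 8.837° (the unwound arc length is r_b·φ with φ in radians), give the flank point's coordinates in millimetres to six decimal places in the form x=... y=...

pitch radius r_p = m·N/2 = 4.922·69/2 = 169.809000
base radius r_b = r_p·cos α = 169.809000·cos 19.617° = 159.952926
roll angle φ = 8.837° = 0.15423475 rad
x = r_b·(cos φ + φ·sin φ) = 159.952926·(0.98812938 + 0.15423475·0.15362397) = 161.844135
y = r_b·(sin φ − φ·cos φ) = 159.952926·(0.15362397 − 0.15423475·0.98812938) = 0.195157

x=161.844135 y=0.195157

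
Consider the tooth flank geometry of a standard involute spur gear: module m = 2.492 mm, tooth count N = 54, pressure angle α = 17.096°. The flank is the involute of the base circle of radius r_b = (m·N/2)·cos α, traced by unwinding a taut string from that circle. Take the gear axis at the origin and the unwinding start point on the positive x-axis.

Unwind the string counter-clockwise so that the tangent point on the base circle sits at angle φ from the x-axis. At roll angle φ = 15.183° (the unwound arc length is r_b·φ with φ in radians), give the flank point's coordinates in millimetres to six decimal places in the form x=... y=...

x=66.529478 y=0.396110

pitch radius r_p = m·N/2 = 2.492·54/2 = 67.284000
base radius r_b = r_p·cos α = 67.284000·cos 17.096° = 64.310958
roll angle φ = 15.183° = 0.26499334 rad
x = r_b·(cos φ + φ·sin φ) = 64.310958·(0.96509425 + 0.26499334·0.26190284) = 66.529478
y = r_b·(sin φ − φ·cos φ) = 64.310958·(0.26190284 − 0.26499334·0.96509425) = 0.396110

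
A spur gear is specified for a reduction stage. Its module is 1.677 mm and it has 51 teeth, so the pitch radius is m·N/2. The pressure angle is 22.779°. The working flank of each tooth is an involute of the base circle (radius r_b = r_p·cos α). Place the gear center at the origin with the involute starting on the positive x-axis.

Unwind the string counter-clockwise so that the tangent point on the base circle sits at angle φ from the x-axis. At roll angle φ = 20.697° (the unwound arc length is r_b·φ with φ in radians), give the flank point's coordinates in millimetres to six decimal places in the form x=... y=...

x=41.917299 y=0.611451

pitch radius r_p = m·N/2 = 1.677·51/2 = 42.763500
base radius r_b = r_p·cos α = 42.763500·cos 22.779° = 39.428166
roll angle φ = 20.697° = 0.36123080 rad
x = r_b·(cos φ + φ·sin φ) = 39.428166·(0.93546254 + 0.36123080·0.35342586) = 41.917299
y = r_b·(sin φ − φ·cos φ) = 39.428166·(0.35342586 − 0.36123080·0.93546254) = 0.611451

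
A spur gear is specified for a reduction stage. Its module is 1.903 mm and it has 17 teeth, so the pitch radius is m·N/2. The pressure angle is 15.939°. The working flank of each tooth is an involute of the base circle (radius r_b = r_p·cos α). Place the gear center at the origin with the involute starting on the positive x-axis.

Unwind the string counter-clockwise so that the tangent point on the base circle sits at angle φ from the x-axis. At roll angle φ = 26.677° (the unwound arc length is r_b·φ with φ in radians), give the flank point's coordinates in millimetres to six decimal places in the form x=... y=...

pitch radius r_p = m·N/2 = 1.903·17/2 = 16.175500
base radius r_b = r_p·cos α = 16.175500·cos 15.939° = 15.553627
roll angle φ = 26.677° = 0.46560148 rad
x = r_b·(cos φ + φ·sin φ) = 15.553627·(0.89355168 + 0.46560148·0.44896034) = 17.149246
y = r_b·(sin φ − φ·cos φ) = 15.553627·(0.44896034 − 0.46560148·0.89355168) = 0.512046

x=17.149246 y=0.512046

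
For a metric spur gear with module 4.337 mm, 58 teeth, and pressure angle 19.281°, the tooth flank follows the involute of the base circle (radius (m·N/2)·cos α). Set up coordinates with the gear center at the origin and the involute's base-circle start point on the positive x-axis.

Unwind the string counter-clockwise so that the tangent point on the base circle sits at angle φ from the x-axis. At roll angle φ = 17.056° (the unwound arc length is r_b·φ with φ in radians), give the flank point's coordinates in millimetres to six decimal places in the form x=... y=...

pitch radius r_p = m·N/2 = 4.337·58/2 = 125.773000
base radius r_b = r_p·cos α = 125.773000·cos 19.281° = 118.718456
roll angle φ = 17.056° = 0.29768336 rad
x = r_b·(cos φ + φ·sin φ) = 118.718456·(0.95601854 + 0.29768336·0.29330624) = 123.862636
y = r_b·(sin φ − φ·cos φ) = 118.718456·(0.29330624 − 0.29768336·0.95601854) = 1.034683

x=123.862636 y=1.034683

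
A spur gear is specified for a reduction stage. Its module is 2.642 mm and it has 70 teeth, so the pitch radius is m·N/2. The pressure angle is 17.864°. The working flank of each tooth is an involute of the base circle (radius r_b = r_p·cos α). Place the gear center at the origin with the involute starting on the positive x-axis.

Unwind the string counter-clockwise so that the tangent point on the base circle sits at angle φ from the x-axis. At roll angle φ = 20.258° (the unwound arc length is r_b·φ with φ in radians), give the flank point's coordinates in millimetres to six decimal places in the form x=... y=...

pitch radius r_p = m·N/2 = 2.642·70/2 = 92.470000
base radius r_b = r_p·cos α = 92.470000·cos 17.864° = 88.011775
roll angle φ = 20.258° = 0.35356880 rad
x = r_b·(cos φ + φ·sin φ) = 88.011775·(0.93814300 + 0.35356880·0.34624805) = 93.342253
y = r_b·(sin φ − φ·cos φ) = 88.011775·(0.34624805 − 0.35356880·0.93814300) = 1.280567

x=93.342253 y=1.280567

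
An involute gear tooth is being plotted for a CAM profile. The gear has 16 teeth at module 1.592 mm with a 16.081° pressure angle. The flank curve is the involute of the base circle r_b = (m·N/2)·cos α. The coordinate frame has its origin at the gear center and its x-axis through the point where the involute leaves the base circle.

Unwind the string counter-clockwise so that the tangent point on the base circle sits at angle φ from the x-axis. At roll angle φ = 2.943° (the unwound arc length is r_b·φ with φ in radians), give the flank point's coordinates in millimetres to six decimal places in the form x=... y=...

pitch radius r_p = m·N/2 = 1.592·16/2 = 12.736000
base radius r_b = r_p·cos α = 12.736000·cos 16.081° = 12.237654
roll angle φ = 2.943° = 0.05136504 rad
x = r_b·(cos φ + φ·sin φ) = 12.237654·(0.99868111 + 0.05136504·0.05134246) = 12.253787
y = r_b·(sin φ − φ·cos φ) = 12.237654·(0.05134246 − 0.05136504·0.99868111) = 0.000553

x=12.253787 y=0.000553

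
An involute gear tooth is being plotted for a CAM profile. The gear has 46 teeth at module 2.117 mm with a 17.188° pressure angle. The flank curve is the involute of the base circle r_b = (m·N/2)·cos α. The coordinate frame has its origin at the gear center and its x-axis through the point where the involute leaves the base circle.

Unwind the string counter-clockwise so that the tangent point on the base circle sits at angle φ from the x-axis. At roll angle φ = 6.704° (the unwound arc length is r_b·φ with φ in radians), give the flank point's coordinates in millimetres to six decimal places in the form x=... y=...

pitch radius r_p = m·N/2 = 2.117·46/2 = 48.691000
base radius r_b = r_p·cos α = 48.691000·cos 17.188° = 46.516473
roll angle φ = 6.704° = 0.11700687 rad
x = r_b·(cos φ + φ·sin φ) = 46.516473·(0.99316250 + 0.11700687·0.11674007) = 46.833804
y = r_b·(sin φ − φ·cos φ) = 46.516473·(0.11674007 − 0.11700687·0.99316250) = 0.024804

x=46.833804 y=0.024804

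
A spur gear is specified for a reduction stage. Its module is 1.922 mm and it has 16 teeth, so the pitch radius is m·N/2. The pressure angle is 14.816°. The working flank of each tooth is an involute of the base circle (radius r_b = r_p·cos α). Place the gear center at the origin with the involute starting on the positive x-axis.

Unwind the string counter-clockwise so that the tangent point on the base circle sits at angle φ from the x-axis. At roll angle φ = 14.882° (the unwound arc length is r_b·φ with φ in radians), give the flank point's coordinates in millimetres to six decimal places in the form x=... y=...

pitch radius r_p = m·N/2 = 1.922·16/2 = 15.376000
base radius r_b = r_p·cos α = 15.376000·cos 14.816° = 14.864779
roll angle φ = 14.882° = 0.25973990 rad
x = r_b·(cos φ + φ·sin φ) = 14.864779·(0.96645681 + 0.25973990·0.25682918) = 15.357778
y = r_b·(sin φ − φ·cos φ) = 14.864779·(0.25682918 − 0.25973990·0.96645681) = 0.086242

x=15.357778 y=0.086242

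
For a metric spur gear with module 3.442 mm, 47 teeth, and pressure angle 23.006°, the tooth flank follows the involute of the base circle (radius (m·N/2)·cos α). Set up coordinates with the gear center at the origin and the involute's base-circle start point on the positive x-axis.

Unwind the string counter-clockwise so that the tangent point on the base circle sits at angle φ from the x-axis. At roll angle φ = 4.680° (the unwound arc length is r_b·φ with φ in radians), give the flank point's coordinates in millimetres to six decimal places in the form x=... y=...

x=74.701523 y=0.013516

pitch radius r_p = m·N/2 = 3.442·47/2 = 80.887000
base radius r_b = r_p·cos α = 80.887000·cos 23.006° = 74.453566
roll angle φ = 4.680° = 0.08168141 rad
x = r_b·(cos φ + φ·sin φ) = 74.453566·(0.99666593 + 0.08168141·0.08159061) = 74.701523
y = r_b·(sin φ − φ·cos φ) = 74.453566·(0.08159061 − 0.08168141·0.99666593) = 0.013516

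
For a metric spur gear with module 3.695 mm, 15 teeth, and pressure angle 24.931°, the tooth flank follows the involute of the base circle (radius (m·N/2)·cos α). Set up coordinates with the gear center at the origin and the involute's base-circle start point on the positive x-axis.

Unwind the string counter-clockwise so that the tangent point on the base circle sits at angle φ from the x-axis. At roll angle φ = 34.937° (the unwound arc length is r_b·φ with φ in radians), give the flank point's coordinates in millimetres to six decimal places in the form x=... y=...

pitch radius r_p = m·N/2 = 3.695·15/2 = 27.712500
base radius r_b = r_p·cos α = 27.712500·cos 24.931° = 25.130141
roll angle φ = 34.937° = 0.60976568 rad
x = r_b·(cos φ + φ·sin φ) = 25.130141·(0.81978223 + 0.60976568·0.57267539) = 29.376632
y = r_b·(sin φ − φ·cos φ) = 25.130141·(0.57267539 − 0.60976568·0.81978223) = 1.829482

x=29.376632 y=1.829482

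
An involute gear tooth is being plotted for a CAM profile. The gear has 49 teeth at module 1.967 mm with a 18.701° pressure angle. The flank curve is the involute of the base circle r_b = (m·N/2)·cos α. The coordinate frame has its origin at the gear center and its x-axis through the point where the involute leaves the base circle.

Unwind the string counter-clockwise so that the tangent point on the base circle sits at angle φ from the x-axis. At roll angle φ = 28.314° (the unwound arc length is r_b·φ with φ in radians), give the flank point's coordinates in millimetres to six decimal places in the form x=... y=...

x=50.885194 y=1.791785

pitch radius r_p = m·N/2 = 1.967·49/2 = 48.191500
base radius r_b = r_p·cos α = 48.191500·cos 18.701° = 45.647214
roll angle φ = 28.314° = 0.49417252 rad
x = r_b·(cos φ + φ·sin φ) = 45.647214·(0.88036149 + 0.49417252·0.47430334) = 50.885194
y = r_b·(sin φ − φ·cos φ) = 45.647214·(0.47430334 − 0.49417252·0.88036149) = 1.791785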